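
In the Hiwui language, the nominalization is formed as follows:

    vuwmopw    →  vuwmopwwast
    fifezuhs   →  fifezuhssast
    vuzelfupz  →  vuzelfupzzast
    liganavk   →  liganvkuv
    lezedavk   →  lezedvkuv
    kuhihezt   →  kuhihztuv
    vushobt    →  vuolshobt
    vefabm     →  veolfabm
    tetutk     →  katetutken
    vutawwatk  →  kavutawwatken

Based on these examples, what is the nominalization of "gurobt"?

kuhihezt and vushobt both end in -t yet inflect differently (kuhihztuv, vuolshobt), so the final letter is not what conditions the rule; the second-to-last letter is.
"gurobt" has second-to-last letter 'b'. The stems whose second-to-last letter is 'b' (vushobt → vuolshobt, vefabm → veolfabm) insert -ol- after the first vowel.
So gurobt → guolrobt.

guolrobt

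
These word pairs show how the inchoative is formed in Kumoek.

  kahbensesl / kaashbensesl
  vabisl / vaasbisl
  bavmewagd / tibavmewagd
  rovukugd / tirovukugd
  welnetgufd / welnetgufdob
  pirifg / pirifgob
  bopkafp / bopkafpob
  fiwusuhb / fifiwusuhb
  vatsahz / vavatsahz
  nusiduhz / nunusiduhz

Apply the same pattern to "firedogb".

bavmewagd and welnetgufd both end in -d yet inflect differently (tibavmewagd, welnetgufdob), so the final letter is not what conditions the rule; the second-to-last letter is.
"firedogb" has second-to-last letter 'g'. The stems whose second-to-last letter is 'g' (bavmewagd → tibavmewagd, rovukugd → tirovukugd) add the prefix ti-.
So firedogb → tifiredogb.

tifiredogb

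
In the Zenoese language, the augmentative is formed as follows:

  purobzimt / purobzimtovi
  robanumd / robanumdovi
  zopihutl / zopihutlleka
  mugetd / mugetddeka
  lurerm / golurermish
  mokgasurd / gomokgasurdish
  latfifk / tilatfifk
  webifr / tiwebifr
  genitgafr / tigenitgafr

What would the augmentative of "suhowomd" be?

suhowomdovi

"suhowomd" has second-to-last letter 'm'. The stems whose second-to-last letter is 'm' (purobzimt → purobzimtovi, robanumd → robanumdovi) add -ovi.
So suhowomd → suhowomdovi.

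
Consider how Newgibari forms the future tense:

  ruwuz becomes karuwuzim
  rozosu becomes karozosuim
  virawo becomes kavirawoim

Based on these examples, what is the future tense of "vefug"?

Every pair shown (ruwuz → karuwuzim, rozosu → karozosuim, virawo → kavirawoim) follows the same rule: add ka- … -im around the stem.
So vefug → kavefugim.

kavefugim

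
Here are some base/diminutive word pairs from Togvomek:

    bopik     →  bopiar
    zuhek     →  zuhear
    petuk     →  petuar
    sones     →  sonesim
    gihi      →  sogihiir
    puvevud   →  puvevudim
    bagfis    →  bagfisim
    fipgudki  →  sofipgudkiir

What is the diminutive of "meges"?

bopik and gihi both have last vowel 'i' yet inflect differently (bopiar, sogihiir), so the last vowel is not what conditions the rule; the final letter is.
"meges" ends in -s. The stems ending in -s (bagfis → bagfisim, sones → sonesim) add -im.
The other patterns: stems ending in -k drop the final letter and add -ar; stems ending in -i add so- … -ir around the stem.
So meges → megesim.

megesim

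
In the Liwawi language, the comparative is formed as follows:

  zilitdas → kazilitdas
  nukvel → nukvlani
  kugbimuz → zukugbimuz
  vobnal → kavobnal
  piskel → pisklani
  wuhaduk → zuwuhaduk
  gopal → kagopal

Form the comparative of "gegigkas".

kagegigkas

nukvel and gopal both end in -l yet inflect differently (nukvlani, kagopal), so the final letter is not what conditions the rule; the last vowel is.
"gegigkas" has last vowel 'a'. The stems whose last vowel is 'a' (zilitdas → kazilitdas, gopal → kagopal, vobnal → kavobnal) add the prefix ka-.
So gegigkas → kagegigkas.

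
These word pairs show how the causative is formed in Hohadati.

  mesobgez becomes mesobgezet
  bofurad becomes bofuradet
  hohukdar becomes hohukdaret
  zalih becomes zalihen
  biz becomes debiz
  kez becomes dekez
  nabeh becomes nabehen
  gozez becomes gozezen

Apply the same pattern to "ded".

deded

"ded" has 1 vowel. The stems with 1 vowel (biz → debiz, kez → dekez) add the prefix de-.
So ded → deded.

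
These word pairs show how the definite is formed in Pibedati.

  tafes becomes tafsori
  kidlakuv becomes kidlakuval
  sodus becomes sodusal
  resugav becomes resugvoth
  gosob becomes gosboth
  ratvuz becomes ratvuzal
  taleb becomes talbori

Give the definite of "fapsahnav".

fapsahnvoth

"fapsahnav" has last vowel 'a'. The one such stem in the data (resugav → resugvoth) deletes the last vowel and adds -oth (as does gosob), so the same rule applies.
The other patterns: stems whose last vowel is 'e' delete the last vowel and add -ori; stems whose last vowel is 'u' add -al.
So fapsahnav → fapsahnvoth.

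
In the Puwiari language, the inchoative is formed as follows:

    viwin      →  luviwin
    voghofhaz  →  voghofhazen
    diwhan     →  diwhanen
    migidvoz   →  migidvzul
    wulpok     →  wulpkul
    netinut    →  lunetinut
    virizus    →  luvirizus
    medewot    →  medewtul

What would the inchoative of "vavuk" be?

luvavuk

voghofhaz and migidvoz both end in -z yet inflect differently (voghofhazen, migidvzul), so the final letter is not what conditions the rule; the last vowel is.
"vavuk" has last vowel 'u'. The stems whose last vowel is 'u' (netinut → lunetinut, virizus → luvirizus) add the prefix lu-.
The other patterns: stems whose last vowel is 'a' add -en; stems whose last vowel is 'o' delete the last vowel and add -ul.
So vavuk → luvavuk.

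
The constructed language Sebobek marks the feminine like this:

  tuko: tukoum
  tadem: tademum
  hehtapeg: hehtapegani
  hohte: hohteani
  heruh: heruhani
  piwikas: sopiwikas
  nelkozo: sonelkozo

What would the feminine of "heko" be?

hekoani

tuko and nelkozo both end in -o yet inflect differently (tukoum, sonelkozo), so the final letter is not what conditions the rule; the first letter is.
"heko" begins with h-. The stems beginning with h- (hehtapeg → hehtapegani, hohte → hohteani, heruh → heruhani) add -ani.
So heko → hekoani.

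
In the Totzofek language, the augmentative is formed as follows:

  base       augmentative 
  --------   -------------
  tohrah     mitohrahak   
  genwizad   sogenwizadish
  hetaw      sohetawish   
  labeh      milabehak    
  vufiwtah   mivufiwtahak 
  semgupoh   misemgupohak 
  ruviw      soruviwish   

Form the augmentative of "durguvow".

vufiwtah and hetaw both have last vowel 'a' yet inflect differently (mivufiwtahak, sohetawish), so the last vowel is not what conditions the rule; the final letter is.
"durguvow" ends in -w. The stems ending in -w (ruviw → soruviwish, hetaw → sohetawish) add so- … -ish around the stem.
The other pattern: stems ending in -h add mi- … -ak around the stem.
So durguvow → sodurguvowish.

sodurguvowish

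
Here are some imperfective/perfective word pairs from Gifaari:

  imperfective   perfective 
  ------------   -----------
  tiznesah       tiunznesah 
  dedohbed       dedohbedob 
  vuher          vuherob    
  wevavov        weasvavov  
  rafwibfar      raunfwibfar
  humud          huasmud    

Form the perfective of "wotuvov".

vuher and rafwibfar both end in -r yet inflect differently (vuherob, raunfwibfar), so the final letter is not what conditions the rule; the last vowel is.
"wotuvov" has last vowel 'o'. The one such stem in the data (wevavov → weasvavov) inserts -as- after the first vowel (as does humud), so the same rule applies.
The other patterns: stems whose last vowel is 'e' add -ob; stems whose last vowel is 'a' insert -un- after the first vowel.
So wotuvov → woastuvov.

woastuvov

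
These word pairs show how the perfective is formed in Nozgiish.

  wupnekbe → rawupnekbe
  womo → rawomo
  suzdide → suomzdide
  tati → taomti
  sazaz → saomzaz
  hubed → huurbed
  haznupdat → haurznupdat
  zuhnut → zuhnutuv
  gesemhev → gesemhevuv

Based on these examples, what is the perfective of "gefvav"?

gefvavuv

"gefvav" begins with g-. The one such stem in the data (gesemhev → gesemhevuv) adds -uv, so the same rule applies.
The other patterns: stems beginning with w- add the prefix ra-; stems beginning with s- or t- insert -om- after the first vowel; stems beginning with h- insert -ur- after the first vowel.
So gefvav → gefvavuv.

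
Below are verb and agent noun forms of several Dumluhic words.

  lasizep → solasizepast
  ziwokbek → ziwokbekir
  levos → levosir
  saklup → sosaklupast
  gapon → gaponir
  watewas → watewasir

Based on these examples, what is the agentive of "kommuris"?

kommurisir

lasizep and ziwokbek both have last vowel 'e' yet inflect differently (solasizepast, ziwokbekir), so the last vowel is not what conditions the rule; the final letter is.
"kommuris" ends in -s. The stems ending in -s (watewas → watewasir, levos → levosir) add -ir.
The other pattern: stems ending in -p add so- … -ast around the stem.
So kommuris → kommurisir.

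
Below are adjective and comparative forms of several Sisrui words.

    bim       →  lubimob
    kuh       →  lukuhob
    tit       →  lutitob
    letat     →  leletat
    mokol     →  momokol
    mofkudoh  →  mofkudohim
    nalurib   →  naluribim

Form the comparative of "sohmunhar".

"sohmunhar" has 3 vowels. The stems with 3 vowels (mofkudoh → mofkudohim, nalurib → naluribim) add -im.
The other patterns: stems with 1 vowel add lu- … -ob around the stem; stems with 2 vowels repeat the first consonant+vowel as a prefix.
So sohmunhar → sohmunharim.

sohmunharim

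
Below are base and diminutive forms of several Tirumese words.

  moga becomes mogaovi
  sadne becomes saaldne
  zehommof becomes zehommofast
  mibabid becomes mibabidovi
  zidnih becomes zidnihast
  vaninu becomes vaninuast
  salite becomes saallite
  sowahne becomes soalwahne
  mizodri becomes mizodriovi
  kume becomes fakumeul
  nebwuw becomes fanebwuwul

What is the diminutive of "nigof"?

"nigof" begins with n-. The one such stem in the data (nebwuw → fanebwuwul) adds fa- … -ul around the stem, so the same rule applies.
The other patterns: stems beginning with m- add -ovi; stems beginning with s- insert -al- after the first vowel; stems beginning with v- or z- add -ast.
So nigof → fanigoful.

fanigoful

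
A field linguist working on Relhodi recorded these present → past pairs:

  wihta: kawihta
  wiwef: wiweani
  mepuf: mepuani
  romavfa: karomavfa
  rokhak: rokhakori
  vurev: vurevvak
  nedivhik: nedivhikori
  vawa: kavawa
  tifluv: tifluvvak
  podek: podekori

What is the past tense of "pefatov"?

podek and wiwef both have last vowel 'e' yet inflect differently (podekori, wiweani), so the last vowel is not what conditions the rule; the final letter is.
"pefatov" ends in -v. The stems ending in -v (vurev → vurevvak, tifluv → tifluvvak) double the final consonant and add -ak.
The other patterns: stems ending in -k add -ori; stems ending in -f drop the final letter and add -ani; stems ending in -a add the prefix ka-.
So pefatov → pefatovvak.

pefatovvak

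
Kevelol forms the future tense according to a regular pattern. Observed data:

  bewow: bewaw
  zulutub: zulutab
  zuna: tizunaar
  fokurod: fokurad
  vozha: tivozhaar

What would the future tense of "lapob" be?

lapab

zulutub and zuna both begin with z- yet inflect differently (zulutab, tizunaar), so the first letter is not what conditions the rule; whether the stem ends in a vowel or a consonant is.
"lapob" ends in a consonant. The stems ending in a consonant (fokurod → fokurad, bewow → bewaw, zulutub → zulutab) change the last vowel to 'a'.
The other pattern: stems ending in a vowel add ti- … -ar around the stem.
So lapob → lapab.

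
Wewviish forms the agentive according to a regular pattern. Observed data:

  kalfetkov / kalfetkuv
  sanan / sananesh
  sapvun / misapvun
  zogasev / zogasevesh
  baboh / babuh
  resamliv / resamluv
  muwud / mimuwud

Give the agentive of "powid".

powud

"powid" has last vowel 'i'. The one such stem in the data (resamliv → resamluv) changes the last vowel to 'u' (as do kalfetkov, baboh), so the same rule applies.
The other patterns: stems whose last vowel is 'u' add the prefix mi-; stems whose last vowel is 'a' or 'e' add -esh.
So powid → powud.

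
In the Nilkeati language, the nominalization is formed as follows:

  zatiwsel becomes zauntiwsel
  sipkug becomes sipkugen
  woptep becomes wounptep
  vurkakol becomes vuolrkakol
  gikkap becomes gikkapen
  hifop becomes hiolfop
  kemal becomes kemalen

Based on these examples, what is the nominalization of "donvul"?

zatiwsel and vurkakol both end in -l yet inflect differently (zauntiwsel, vuolrkakol), so the final letter is not what conditions the rule; the last vowel is.
"donvul" has last vowel 'u'. The one such stem in the data (sipkug → sipkugen) adds -en, so the same rule applies.
The other patterns: stems whose last vowel is 'e' insert -un- after the first vowel; stems whose last vowel is 'o' insert -ol- after the first vowel.
So donvul → donvulen.

donvulen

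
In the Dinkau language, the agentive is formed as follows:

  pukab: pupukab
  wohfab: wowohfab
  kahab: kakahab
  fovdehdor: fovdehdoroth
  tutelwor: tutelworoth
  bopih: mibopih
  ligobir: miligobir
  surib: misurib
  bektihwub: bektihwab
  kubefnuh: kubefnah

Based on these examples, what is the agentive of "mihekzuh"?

mihekzah

fovdehdor and ligobir both end in -r yet inflect differently (fovdehdoroth, miligobir), so the final letter is not what conditions the rule; the last vowel is.
"mihekzuh" has last vowel 'u'. The stems whose last vowel is 'u' (bektihwub → bektihwab, kubefnuh → kubefnah) change the last vowel to 'a'.
So mihekzuh → mihekzah.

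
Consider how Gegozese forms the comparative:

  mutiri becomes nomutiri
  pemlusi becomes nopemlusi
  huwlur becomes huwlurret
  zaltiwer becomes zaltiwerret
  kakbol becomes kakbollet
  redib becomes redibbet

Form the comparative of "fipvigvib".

mutiri and redib both have last vowel 'i' yet inflect differently (nomutiri, redibbet), so the last vowel is not what conditions the rule; whether the stem ends in a vowel or a consonant is.
"fipvigvib" ends in a consonant. The stems ending in a consonant (huwlur → huwlurret, zaltiwer → zaltiwerret, kakbol → kakbollet) double the final consonant and add -et.
The other pattern: stems ending in a vowel add the prefix no-.
So fipvigvib → fipvigvibbet.

fipvigvibbet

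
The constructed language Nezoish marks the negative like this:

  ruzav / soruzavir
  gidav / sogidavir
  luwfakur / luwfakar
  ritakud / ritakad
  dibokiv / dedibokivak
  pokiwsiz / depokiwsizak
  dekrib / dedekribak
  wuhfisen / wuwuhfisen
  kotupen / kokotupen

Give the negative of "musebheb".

mumusebheb

ruzav and dibokiv both end in -v yet inflect differently (soruzavir, dedibokivak), so the final letter is not what conditions the rule; the last vowel is.
"musebheb" has last vowel 'e'. The stems whose last vowel is 'e' (wuhfisen → wuwuhfisen, kotupen → kokotupen) repeat the first consonant+vowel as a prefix.
The other patterns: stems whose last vowel is 'a' add so- … -ir around the stem; stems whose last vowel is 'u' change the last vowel to 'a'; stems whose last vowel is 'i' add de- … -ak around the stem.
So musebheb → mumusebheb.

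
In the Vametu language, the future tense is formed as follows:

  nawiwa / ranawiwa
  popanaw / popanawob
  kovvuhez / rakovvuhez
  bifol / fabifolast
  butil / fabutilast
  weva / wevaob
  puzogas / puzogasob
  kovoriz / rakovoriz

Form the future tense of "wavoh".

wavohob

weva and nawiwa both end in -a yet inflect differently (wevaob, ranawiwa), so the final letter is not what conditions the rule; the first letter is.
"wavoh" begins with w-. The one such stem in the data (weva → wevaob) adds -ob, so the same rule applies.
So wavoh → wavohob.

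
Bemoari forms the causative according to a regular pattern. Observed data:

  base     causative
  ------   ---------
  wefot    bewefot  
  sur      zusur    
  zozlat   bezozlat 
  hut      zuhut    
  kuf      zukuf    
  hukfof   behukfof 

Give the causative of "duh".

zuduh

kuf and hukfof both end in -f yet inflect differently (zukuf, behukfof), so the final letter is not what conditions the rule; the number of vowels is.
"duh" has 1 vowel. The stems with 1 vowel (kuf → zukuf, hut → zuhut, sur → zusur) add the prefix zu-.
The other pattern: stems with 2 vowels add the prefix be-.
So duh → zuduh.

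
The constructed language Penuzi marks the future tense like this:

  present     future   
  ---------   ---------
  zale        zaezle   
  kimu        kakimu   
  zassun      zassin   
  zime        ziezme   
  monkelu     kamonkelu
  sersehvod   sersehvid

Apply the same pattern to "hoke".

kimu and zassun both have last vowel 'u' yet inflect differently (kakimu, zassin), so the last vowel is not what conditions the rule; the final letter is.
"hoke" ends in -e. The stems ending in -e (zime → ziezme, zale → zaezle) insert -ez- after the first vowel.
The other patterns: stems ending in -u add the prefix ka-; stems ending in -d or -n change the last vowel to 'i'.
So hoke → hoezke.

hoezke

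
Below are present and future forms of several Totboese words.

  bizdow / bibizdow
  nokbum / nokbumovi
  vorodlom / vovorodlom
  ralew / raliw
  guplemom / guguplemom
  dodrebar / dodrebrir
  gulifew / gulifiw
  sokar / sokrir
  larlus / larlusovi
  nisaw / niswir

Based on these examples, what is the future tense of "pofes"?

pofis

gulifew and nisaw both end in -w yet inflect differently (gulifiw, niswir), so the final letter is not what conditions the rule; the last vowel is.
"pofes" has last vowel 'e'. The stems whose last vowel is 'e' (gulifew → gulifiw, ralew → raliw) change the last vowel to 'i'.
The other patterns: stems whose last vowel is 'a' delete the last vowel and add -ir; stems whose last vowel is 'o' repeat the first consonant+vowel as a prefix; stems whose last vowel is 'u' add -ovi.
So pofes → pofis.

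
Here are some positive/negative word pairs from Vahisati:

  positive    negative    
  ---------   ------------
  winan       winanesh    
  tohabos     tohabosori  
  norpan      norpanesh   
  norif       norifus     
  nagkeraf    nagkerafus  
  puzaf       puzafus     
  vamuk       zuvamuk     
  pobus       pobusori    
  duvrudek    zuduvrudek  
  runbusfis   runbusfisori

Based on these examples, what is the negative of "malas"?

vamuk and pobus both have last vowel 'u' yet inflect differently (zuvamuk, pobusori), so the last vowel is not what conditions the rule; the final letter is.
"malas" ends in -s. The stems ending in -s (tohabos → tohabosori, pobus → pobusori, runbusfis → runbusfisori) add -ori.
So malas → malasori.

malasori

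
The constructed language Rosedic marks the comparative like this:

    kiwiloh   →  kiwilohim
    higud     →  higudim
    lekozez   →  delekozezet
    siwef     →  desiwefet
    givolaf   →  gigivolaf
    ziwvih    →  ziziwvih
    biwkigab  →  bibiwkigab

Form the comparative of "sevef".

siwef and givolaf both end in -f yet inflect differently (desiwefet, gigivolaf), so the final letter is not what conditions the rule; the last vowel is.
"sevef" has last vowel 'e'. The stems whose last vowel is 'e' (lekozez → delekozezet, siwef → desiwefet) add de- … -et around the stem.
So sevef → desevefet.

desevefet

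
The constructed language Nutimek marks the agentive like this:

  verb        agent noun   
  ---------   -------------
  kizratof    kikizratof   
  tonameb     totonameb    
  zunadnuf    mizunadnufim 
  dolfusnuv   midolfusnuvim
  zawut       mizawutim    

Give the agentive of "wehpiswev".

wewehpiswev

zunadnuf and kizratof both end in -f yet inflect differently (mizunadnufim, kikizratof), so the final letter is not what conditions the rule; the last vowel is.
"wehpiswev" has last vowel 'e'. The one such stem in the data (tonameb → totonameb) repeats the first consonant+vowel as a prefix (as does kizratof), so the same rule applies.
The other pattern: stems whose last vowel is 'u' add mi- … -im around the stem.
So wehpiswev → wewehpiswev.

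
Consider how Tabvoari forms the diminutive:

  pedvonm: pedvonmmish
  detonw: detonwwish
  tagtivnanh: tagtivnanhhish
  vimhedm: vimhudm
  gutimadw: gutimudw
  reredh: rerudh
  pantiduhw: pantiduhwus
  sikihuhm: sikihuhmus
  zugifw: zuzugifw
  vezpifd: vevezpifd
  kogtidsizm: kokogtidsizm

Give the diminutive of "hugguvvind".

hugguvvinddish

"hugguvvind" has second-to-last letter 'n'. The stems whose second-to-last letter is 'n' (pedvonm → pedvonmmish, detonw → detonwwish, tagtivnanh → tagtivnanhhish) double the final consonant and add -ish.
So hugguvvind → hugguvvinddish.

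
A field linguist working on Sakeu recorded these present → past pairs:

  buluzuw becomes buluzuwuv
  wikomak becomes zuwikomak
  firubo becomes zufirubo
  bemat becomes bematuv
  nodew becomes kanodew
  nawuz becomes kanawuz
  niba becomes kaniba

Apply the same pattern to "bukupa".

nodew and buluzuw both end in -w yet inflect differently (kanodew, buluzuwuv), so the final letter is not what conditions the rule; the first letter is.
"bukupa" begins with b-. The stems beginning with b- (bemat → bematuv, buluzuw → buluzuwuv) add -uv.
The other patterns: stems beginning with n- add the prefix ka-; stems beginning with f- or w- add the prefix zu-.
So bukupa → bukupauv.

bukupauv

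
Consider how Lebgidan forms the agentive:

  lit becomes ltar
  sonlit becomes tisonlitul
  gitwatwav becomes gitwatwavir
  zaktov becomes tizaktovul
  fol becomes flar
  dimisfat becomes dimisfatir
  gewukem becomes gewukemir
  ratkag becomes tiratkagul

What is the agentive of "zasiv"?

tizasivul

"zasiv" has 2 vowels. The stems with 2 vowels (sonlit → tisonlitul, zaktov → tizaktovul, ratkag → tiratkagul) add ti- … -ul around the stem.
The other patterns: stems with 1 vowel delete the last vowel and add -ar; stems with 3 vowels add -ir.
So zasiv → tizasivul.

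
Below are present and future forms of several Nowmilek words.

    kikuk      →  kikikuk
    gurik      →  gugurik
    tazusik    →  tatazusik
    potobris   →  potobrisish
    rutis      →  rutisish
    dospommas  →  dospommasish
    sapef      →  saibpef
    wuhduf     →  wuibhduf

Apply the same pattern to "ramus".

ramusish

gurik and potobris both have last vowel 'i' yet inflect differently (gugurik, potobrisish), so the last vowel is not what conditions the rule; the final letter is.
"ramus" ends in -s. The stems ending in -s (potobris → potobrisish, rutis → rutisish, dospommas → dospommasish) add -ish.
The other patterns: stems ending in -k repeat the first consonant+vowel as a prefix; stems ending in -f insert -ib- after the first vowel.
So ramus → ramusish.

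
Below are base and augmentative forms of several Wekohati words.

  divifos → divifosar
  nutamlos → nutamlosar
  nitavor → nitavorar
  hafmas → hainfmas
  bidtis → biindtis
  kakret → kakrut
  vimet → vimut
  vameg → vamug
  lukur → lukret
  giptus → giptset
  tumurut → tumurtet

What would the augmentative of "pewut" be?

pewtet

divifos and hafmas both end in -s yet inflect differently (divifosar, hainfmas), so the final letter is not what conditions the rule; the last vowel is.
"pewut" has last vowel 'u'. The stems whose last vowel is 'u' (lukur → lukret, giptus → giptset, tumurut → tumurtet) delete the last vowel and add -et.
So pewut → pewtet.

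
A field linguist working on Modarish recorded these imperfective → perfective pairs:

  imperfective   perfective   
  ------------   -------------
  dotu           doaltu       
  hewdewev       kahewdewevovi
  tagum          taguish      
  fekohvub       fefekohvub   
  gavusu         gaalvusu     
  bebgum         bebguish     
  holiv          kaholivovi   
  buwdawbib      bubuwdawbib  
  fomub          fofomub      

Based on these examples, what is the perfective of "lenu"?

lealnu

holiv and buwdawbib both have last vowel 'i' yet inflect differently (kaholivovi, bubuwdawbib), so the last vowel is not what conditions the rule; the final letter is.
"lenu" ends in -u. The stems ending in -u (gavusu → gaalvusu, dotu → doaltu) insert -al- after the first vowel.
So lenu → lealnu.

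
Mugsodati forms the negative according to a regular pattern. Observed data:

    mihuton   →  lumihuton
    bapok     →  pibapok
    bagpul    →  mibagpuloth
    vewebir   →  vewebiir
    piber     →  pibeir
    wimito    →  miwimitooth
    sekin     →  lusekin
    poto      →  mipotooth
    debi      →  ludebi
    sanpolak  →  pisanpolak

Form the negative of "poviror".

"poviror" ends in -r. The stems ending in -r (vewebir → vewebiir, piber → pibeir) drop the final letter and add -ir.
The other patterns: stems ending in -i or -n add the prefix lu-; stems ending in -k add the prefix pi-; stems ending in -l or -o add mi- … -oth around the stem.
So poviror → poviroir.

poviroir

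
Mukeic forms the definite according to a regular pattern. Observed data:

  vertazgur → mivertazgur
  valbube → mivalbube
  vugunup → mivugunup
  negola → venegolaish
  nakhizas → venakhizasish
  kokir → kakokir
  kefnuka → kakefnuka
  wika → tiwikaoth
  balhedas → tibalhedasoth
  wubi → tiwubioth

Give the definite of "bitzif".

tibitzifoth

vertazgur and kokir both end in -r yet inflect differently (mivertazgur, kakokir), so the final letter is not what conditions the rule; the first letter is.
"bitzif" begins with b-. The one such stem in the data (balhedas → tibalhedasoth) adds ti- … -oth around the stem, so the same rule applies.
So bitzif → tibitzifoth.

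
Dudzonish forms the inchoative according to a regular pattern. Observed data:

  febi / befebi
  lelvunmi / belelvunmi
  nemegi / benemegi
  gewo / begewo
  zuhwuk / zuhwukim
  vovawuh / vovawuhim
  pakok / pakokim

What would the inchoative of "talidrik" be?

gewo and pakok both have last vowel 'o' yet inflect differently (begewo, pakokim), so the last vowel is not what conditions the rule; whether the stem ends in a vowel or a consonant is.
"talidrik" ends in a consonant. The stems ending in a consonant (zuhwuk → zuhwukim, vovawuh → vovawuhim, pakok → pakokim) add -im.
So talidrik → talidrikim.

talidrikim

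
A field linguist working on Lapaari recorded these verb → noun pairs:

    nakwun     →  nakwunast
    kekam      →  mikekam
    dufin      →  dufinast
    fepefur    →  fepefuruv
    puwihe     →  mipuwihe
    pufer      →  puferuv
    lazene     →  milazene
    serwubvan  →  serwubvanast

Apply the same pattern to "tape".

"tape" ends in -e. The stems ending in -e (lazene → milazene, puwihe → mipuwihe) add the prefix mi-.
So tape → mitape.

mitape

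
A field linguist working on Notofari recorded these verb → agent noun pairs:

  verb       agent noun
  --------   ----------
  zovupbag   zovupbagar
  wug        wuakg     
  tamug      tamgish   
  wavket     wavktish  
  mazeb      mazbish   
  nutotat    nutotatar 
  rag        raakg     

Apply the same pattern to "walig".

rag and tamug both end in -g yet inflect differently (raakg, tamgish), so the final letter is not what conditions the rule; the number of vowels is.
"walig" has 2 vowels. The stems with 2 vowels (wavket → wavktish, tamug → tamgish, mazeb → mazbish) delete the last vowel and add -ish.
The other patterns: stems with 1 vowel insert -ak- after the first vowel; stems with 3 vowels add -ar.
So walig → walgish.

walgish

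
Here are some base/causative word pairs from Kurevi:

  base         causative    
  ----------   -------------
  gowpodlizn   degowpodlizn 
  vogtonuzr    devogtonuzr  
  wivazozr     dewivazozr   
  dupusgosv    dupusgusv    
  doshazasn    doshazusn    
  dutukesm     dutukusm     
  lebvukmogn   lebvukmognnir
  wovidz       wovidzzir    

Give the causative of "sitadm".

gowpodlizn and doshazasn both end in -n yet inflect differently (degowpodlizn, doshazusn), so the final letter is not what conditions the rule; the second-to-last letter is.
"sitadm" has second-to-last letter 'd'. The one such stem in the data (wovidz → wovidzzir) doubles the final consonant and adds -ir (as does lebvukmogn), so the same rule applies.
So sitadm → sitadmmir.

sitadmmir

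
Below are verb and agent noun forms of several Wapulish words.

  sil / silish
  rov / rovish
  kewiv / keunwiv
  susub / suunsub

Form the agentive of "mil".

rov and kewiv both end in -v yet inflect differently (rovish, keunwiv), so the final letter is not what conditions the rule; the number of vowels is.
"mil" has 1 vowel. The stems with 1 vowel (sil → silish, rov → rovish) add -ish.
The other pattern: stems with 2 vowels insert -un- after the first vowel.
So mil → milish.

milish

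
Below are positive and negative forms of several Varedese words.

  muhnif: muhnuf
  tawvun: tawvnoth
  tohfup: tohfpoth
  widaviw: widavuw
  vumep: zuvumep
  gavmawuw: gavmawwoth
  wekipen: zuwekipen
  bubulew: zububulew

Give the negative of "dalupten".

bubulew and gavmawuw both end in -w yet inflect differently (zububulew, gavmawwoth), so the final letter is not what conditions the rule; the last vowel is.
"dalupten" has last vowel 'e'. The stems whose last vowel is 'e' (wekipen → zuwekipen, vumep → zuvumep, bubulew → zububulew) add the prefix zu-.
The other patterns: stems whose last vowel is 'u' delete the last vowel and add -oth; stems whose last vowel is 'i' change the last vowel to 'u'.
So dalupten → zudalupten.

zudalupten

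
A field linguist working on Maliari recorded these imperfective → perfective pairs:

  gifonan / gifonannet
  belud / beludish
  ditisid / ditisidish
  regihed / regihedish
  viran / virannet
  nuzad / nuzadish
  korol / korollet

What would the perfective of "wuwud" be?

nuzad and viran both have last vowel 'a' yet inflect differently (nuzadish, virannet), so the last vowel is not what conditions the rule; the final letter is.
"wuwud" ends in -d. The stems ending in -d (regihed → regihedish, nuzad → nuzadish, belud → beludish) add -ish.
The other pattern: stems ending in -l or -n double the final consonant and add -et.
So wuwud → wuwudish.

wuwudish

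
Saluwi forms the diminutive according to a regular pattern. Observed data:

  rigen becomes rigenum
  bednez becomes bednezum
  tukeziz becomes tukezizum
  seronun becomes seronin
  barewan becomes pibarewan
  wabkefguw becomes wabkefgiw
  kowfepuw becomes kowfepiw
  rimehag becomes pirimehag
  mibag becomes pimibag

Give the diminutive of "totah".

pitotah

"totah" has last vowel 'a'. The stems whose last vowel is 'a' (mibag → pimibag, rimehag → pirimehag, barewan → pibarewan) add the prefix pi-.
The other patterns: stems whose last vowel is 'u' change the last vowel to 'i'; stems whose last vowel is 'e' or 'i' add -um.
So totah → pitotah.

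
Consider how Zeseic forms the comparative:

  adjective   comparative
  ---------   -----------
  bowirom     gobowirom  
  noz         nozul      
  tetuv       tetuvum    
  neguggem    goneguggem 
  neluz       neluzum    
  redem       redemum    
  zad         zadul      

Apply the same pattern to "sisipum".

"sisipum" has 3 vowels. The stems with 3 vowels (neguggem → goneguggem, bowirom → gobowirom) add the prefix go-.
The other patterns: stems with 1 vowel add -ul; stems with 2 vowels add -um.
So sisipum → gosisipum.

gosisipum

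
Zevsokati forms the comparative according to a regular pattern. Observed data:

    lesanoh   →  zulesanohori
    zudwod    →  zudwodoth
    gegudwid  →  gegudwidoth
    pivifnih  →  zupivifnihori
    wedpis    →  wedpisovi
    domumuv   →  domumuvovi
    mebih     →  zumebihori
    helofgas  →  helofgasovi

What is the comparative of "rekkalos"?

gegudwid and mebih both have last vowel 'i' yet inflect differently (gegudwidoth, zumebihori), so the last vowel is not what conditions the rule; the final letter is.
"rekkalos" ends in -s. The stems ending in -s (helofgas → helofgasovi, wedpis → wedpisovi) add -ovi.
The other patterns: stems ending in -d add -oth; stems ending in -h add zu- … -ori around the stem.
So rekkalos → rekkalosovi.

rekkalosovi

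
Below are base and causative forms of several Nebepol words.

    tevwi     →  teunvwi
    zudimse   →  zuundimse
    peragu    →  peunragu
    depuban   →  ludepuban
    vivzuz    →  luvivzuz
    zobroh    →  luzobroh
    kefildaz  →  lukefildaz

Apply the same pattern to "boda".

peragu and vivzuz both have last vowel 'u' yet inflect differently (peunragu, luvivzuz), so the last vowel is not what conditions the rule; whether the stem ends in a vowel or a consonant is.
"boda" ends in a vowel. The stems ending in a vowel (tevwi → teunvwi, zudimse → zuundimse, peragu → peunragu) insert -un- after the first vowel.
The other pattern: stems ending in a consonant add the prefix lu-.
So boda → bounda.

bounda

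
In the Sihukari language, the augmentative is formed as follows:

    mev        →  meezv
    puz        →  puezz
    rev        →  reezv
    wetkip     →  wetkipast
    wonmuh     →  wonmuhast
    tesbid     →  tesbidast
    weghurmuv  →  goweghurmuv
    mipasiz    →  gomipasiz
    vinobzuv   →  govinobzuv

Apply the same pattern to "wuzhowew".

mev and weghurmuv both end in -v yet inflect differently (meezv, goweghurmuv), so the final letter is not what conditions the rule; the number of vowels is.
"wuzhowew" has 3 vowels. The stems with 3 vowels (weghurmuv → goweghurmuv, mipasiz → gomipasiz, vinobzuv → govinobzuv) add the prefix go-.
The other patterns: stems with 1 vowel insert -ez- after the first vowel; stems with 2 vowels add -ast.
So wuzhowew → gowuzhowew.

gowuzhowew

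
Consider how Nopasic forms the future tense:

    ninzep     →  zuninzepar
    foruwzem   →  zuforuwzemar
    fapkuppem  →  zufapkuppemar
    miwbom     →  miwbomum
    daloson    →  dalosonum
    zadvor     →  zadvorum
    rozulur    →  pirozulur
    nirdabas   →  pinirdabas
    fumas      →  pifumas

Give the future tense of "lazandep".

foruwzem and miwbom both end in -m yet inflect differently (zuforuwzemar, miwbomum), so the final letter is not what conditions the rule; the last vowel is.
"lazandep" has last vowel 'e'. The stems whose last vowel is 'e' (ninzep → zuninzepar, foruwzem → zuforuwzemar, fapkuppem → zufapkuppemar) add zu- … -ar around the stem.
The other patterns: stems whose last vowel is 'o' add -um; stems whose last vowel is 'a' or 'u' add the prefix pi-.
So lazandep → zulazandepar.

zulazandepar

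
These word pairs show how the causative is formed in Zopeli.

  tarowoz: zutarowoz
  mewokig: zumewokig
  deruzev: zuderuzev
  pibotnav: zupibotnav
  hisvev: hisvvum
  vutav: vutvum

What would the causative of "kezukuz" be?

zukezukuz

deruzev and hisvev both end in -v yet inflect differently (zuderuzev, hisvvum), so the final letter is not what conditions the rule; the number of vowels is.
"kezukuz" has 3 vowels. The stems with 3 vowels (tarowoz → zutarowoz, mewokig → zumewokig, deruzev → zuderuzev) add the prefix zu-.
The other pattern: stems with 2 vowels delete the last vowel and add -um.
So kezukuz → zukezukuz.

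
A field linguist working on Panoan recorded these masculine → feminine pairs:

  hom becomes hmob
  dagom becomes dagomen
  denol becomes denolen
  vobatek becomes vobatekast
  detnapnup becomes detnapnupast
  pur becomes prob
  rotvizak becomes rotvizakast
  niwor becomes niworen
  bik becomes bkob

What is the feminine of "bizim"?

hom and dagom both end in -m yet inflect differently (hmob, dagomen), so the final letter is not what conditions the rule; the number of vowels is.
"bizim" has 2 vowels. The stems with 2 vowels (dagom → dagomen, niwor → niworen, denol → denolen) add -en.
So bizim → bizimen.

bizimen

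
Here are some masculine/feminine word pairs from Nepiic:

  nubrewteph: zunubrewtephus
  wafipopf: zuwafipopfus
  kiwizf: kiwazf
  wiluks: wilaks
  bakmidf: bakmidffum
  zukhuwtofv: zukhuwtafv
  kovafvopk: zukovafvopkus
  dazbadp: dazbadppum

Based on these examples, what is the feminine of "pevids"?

wafipopf and bakmidf both end in -f yet inflect differently (zuwafipopfus, bakmidffum), so the final letter is not what conditions the rule; the second-to-last letter is.
"pevids" has second-to-last letter 'd'. The stems whose second-to-last letter is 'd' (bakmidf → bakmidffum, dazbadp → dazbadppum) double the final consonant and add -um.
The other patterns: stems whose second-to-last letter is 'p' add zu- … -us around the stem; stems whose second-to-last letter is 'f', 'k' or 'z' change the last vowel to 'a'.
So pevids → pevidssum.

pevidssum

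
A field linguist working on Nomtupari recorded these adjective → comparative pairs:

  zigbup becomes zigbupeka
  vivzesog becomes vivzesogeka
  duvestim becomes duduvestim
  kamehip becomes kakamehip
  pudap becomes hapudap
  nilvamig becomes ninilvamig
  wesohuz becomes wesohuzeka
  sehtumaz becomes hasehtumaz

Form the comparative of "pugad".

kamehip and pudap both end in -p yet inflect differently (kakamehip, hapudap), so the final letter is not what conditions the rule; the last vowel is.
"pugad" has last vowel 'a'. The stems whose last vowel is 'a' (sehtumaz → hasehtumaz, pudap → hapudap) add the prefix ha-.
So pugad → hapugad.

hapugad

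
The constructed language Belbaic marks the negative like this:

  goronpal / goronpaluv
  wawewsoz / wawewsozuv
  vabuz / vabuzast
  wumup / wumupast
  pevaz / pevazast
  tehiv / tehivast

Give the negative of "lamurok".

lamurokuv

"lamurok" has 3 vowels. The stems with 3 vowels (goronpal → goronpaluv, wawewsoz → wawewsozuv) add -uv.
So lamurok → lamurokuv.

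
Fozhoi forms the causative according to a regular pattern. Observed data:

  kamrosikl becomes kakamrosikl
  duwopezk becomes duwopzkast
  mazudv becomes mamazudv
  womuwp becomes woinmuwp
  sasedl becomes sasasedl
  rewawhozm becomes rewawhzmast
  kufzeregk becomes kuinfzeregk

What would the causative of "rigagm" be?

duwopezk and kufzeregk both end in -k yet inflect differently (duwopzkast, kuinfzeregk), so the final letter is not what conditions the rule; the second-to-last letter is.
"rigagm" has second-to-last letter 'g'. The one such stem in the data (kufzeregk → kuinfzeregk) inserts -in- after the first vowel (as does womuwp), so the same rule applies.
The other patterns: stems whose second-to-last letter is 'd' or 'k' repeat the first consonant+vowel as a prefix; stems whose second-to-last letter is 'z' delete the last vowel and add -ast.
So rigagm → riingagm.

riingagm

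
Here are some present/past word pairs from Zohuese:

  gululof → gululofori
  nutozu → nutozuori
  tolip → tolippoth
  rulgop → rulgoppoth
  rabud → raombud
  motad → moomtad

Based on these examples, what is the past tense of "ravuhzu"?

gululof and rulgop both have last vowel 'o' yet inflect differently (gululofori, rulgoppoth), so the last vowel is not what conditions the rule; the final letter is.
"ravuhzu" ends in -u. The one such stem in the data (nutozu → nutozuori) adds -ori, so the same rule applies.
So ravuhzu → ravuhzuori.

ravuhzuori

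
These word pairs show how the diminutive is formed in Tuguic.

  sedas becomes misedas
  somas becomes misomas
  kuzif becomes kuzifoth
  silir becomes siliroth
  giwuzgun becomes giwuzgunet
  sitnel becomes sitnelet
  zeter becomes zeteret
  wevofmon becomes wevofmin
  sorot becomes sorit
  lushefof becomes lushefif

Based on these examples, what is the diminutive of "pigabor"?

silir and zeter both end in -r yet inflect differently (siliroth, zeteret), so the final letter is not what conditions the rule; the last vowel is.
"pigabor" has last vowel 'o'. The stems whose last vowel is 'o' (wevofmon → wevofmin, sorot → sorit, lushefof → lushefif) change the last vowel to 'i'.
So pigabor → pigabir.

pigabir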